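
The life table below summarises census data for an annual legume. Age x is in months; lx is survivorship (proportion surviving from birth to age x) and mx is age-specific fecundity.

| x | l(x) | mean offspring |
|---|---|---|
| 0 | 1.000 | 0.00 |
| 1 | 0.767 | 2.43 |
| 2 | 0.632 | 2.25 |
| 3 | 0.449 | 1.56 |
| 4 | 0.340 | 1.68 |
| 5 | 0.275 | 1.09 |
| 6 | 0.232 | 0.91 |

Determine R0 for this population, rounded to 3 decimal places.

5.068

lx·mx by age: 0, 1.86381, 1.422, 0.70044, 0.5712, 0.29975, 0.21112
R0 = Σ lx·mx = 5.06832 → 5.068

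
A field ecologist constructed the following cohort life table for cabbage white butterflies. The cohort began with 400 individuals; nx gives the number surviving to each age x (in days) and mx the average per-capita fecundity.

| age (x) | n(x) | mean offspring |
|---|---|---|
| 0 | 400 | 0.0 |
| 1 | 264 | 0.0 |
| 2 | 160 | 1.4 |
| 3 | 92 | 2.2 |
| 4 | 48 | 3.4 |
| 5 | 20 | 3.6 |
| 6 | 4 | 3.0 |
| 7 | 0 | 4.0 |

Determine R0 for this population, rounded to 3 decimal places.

lx = nx/n0 = nx/400: 1, 0.66, 0.4, 0.23, 0.12, 0.05, 0.01, 0
lx·mx by age: 0, 0, 0.56, 0.506, 0.408, 0.18, 0.03, 0
R0 = Σ lx·mx = 1.684 → 1.684

1.684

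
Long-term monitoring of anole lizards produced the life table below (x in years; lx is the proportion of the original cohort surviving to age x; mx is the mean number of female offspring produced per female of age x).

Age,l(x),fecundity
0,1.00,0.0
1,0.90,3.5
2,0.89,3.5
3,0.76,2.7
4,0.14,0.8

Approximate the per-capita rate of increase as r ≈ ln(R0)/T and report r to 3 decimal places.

R0 = Σ lx·mx = 0 + 3.15 + 3.115 + 2.052 + 0.112 = 8.429
Σ x·lx·mx = 15.984; T = 15.984/8.429 = 1.89631…
r ≈ ln(R0)/T = ln(8.429)/1.89631… = 1.12412… → 1.124

1.124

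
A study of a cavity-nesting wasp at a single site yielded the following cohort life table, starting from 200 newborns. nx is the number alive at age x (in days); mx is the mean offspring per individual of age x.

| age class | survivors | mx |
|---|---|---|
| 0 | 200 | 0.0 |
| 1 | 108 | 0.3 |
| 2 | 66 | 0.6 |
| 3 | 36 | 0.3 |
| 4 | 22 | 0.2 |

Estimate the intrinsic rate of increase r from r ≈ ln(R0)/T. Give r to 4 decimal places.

-0.4479

lx = nx/n0 = nx/200: 1, 0.54, 0.33, 0.18, 0.11
R0 = Σ lx·mx = 0 + 0.162 + 0.198 + 0.054 + 0.022 = 0.436
Σ x·lx·mx = 0.808; T = 0.808/0.436 = 1.85321…
r ≈ ln(R0)/T = ln(0.436)/1.85321… = -0.447932… → -0.4479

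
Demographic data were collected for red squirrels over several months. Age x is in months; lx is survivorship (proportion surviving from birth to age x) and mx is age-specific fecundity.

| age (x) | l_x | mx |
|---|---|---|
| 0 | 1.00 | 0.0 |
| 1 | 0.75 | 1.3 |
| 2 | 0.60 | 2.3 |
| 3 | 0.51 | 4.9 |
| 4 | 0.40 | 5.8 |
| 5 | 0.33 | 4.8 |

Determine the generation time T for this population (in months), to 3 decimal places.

3.246

lx·mx: 0, 0.975, 1.38, 2.499, 2.32, 1.584 → R0 = 8.758
x·lx·mx: 0, 0.975, 2.76, 7.497, 9.28, 7.92 → Σ = 28.432
T = 28.432 / 8.758 = 3.246403… → 3.246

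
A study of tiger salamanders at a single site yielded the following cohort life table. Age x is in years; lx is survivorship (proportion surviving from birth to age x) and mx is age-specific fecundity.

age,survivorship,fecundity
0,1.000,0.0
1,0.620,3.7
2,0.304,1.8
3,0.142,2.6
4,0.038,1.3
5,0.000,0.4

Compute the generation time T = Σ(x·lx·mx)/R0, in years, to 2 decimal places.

1.44

lx·mx: 0, 2.294, 0.5472, 0.3692, 0.0494, 0 → R0 = 3.2598
x·lx·mx: 0, 2.294, 1.0944, 1.1076, 0.1976, 0 → Σ = 4.6936
T = 4.6936 / 3.2598 = 1.439843… → 1.44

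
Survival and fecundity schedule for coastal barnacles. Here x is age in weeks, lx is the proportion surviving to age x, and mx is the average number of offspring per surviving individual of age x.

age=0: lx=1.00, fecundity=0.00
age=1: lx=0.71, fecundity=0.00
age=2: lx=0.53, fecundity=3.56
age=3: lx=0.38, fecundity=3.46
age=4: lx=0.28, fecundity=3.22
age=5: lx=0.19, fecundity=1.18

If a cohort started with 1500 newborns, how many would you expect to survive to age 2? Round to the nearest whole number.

Expected survivors = N0 · l_2 = 1500 × 0.53 = 795 → 795

795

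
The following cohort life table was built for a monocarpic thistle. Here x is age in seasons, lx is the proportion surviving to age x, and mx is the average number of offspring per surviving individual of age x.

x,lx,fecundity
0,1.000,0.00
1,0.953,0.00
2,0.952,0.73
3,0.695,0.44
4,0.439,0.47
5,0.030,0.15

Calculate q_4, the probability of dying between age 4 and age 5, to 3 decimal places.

0.932

q_4 = (l_4 − l_5) / l_4 = (0.439 − 0.03) / 0.439
     = 0.409 / 0.439 = 0.931663… → 0.932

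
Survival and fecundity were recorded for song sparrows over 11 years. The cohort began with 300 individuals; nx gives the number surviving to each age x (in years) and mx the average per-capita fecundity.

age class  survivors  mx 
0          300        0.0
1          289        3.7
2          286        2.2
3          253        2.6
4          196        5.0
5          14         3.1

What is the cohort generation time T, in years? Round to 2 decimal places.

lx = nx/n0 = nx/300: 1, 0.96333…, 0.95333…, 0.84333…, 0.65333…, 0.04667…
lx·mx: 0, 3.564333…, 2.097333…, 2.192667…, 3.266667…, 0.144667… → R0 = 11.265667…
x·lx·mx: 0, 3.564333…, 4.194667…, 6.578…, 13.066667…, 0.723333… → Σ = 28.127…
T = 28.127… / 11.265667… = 2.496701… → 2.50

2.50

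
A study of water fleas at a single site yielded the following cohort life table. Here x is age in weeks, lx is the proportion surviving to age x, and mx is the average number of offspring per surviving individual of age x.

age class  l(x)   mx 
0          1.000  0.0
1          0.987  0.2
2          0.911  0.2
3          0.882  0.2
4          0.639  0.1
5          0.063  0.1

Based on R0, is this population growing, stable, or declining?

R0 = Σ lx·mx = 0 + 0.1974 + 0.1822 + 0.1764 + 0.0639 + 0.0063 = 0.6262
R0 < 1, so the population is declining.

declining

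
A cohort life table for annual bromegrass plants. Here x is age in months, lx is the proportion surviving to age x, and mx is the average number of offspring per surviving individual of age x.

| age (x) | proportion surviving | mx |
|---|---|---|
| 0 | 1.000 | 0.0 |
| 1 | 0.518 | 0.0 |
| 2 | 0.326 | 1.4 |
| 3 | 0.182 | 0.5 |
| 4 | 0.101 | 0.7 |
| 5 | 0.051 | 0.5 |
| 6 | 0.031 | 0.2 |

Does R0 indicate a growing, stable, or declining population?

R0 = Σ lx·mx = 0 + 0 + 0.4564 + 0.091 + 0.0707 + 0.0255 + 0.0062 = 0.6498
R0 < 1, so the population is declining.

declining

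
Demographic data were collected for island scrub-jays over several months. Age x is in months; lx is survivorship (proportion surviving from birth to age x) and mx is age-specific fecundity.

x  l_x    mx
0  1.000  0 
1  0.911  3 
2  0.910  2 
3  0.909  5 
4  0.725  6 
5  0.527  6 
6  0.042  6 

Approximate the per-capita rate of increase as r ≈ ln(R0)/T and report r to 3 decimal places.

0.870

R0 = Σ lx·mx = 0 + 2.733 + 1.82 + 4.545 + 4.35 + 3.162 + 0.252 = 16.862
Σ x·lx·mx = 54.73; T = 54.73/16.862 = 3.24576…
r ≈ ln(R0)/T = ln(16.862)/3.24576… = 0.87039… → 0.870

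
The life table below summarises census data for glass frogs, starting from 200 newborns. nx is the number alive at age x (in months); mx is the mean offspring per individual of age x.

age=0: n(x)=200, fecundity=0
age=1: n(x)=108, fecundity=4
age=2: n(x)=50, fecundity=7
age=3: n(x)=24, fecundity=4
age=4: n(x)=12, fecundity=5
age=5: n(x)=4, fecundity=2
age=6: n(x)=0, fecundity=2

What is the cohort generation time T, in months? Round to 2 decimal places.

lx = nx/n0 = nx/200: 1, 0.54, 0.25, 0.12, 0.06, 0.02, 0
lx·mx: 0, 2.16, 1.75, 0.48, 0.3, 0.04, 0 → R0 = 4.73
x·lx·mx: 0, 2.16, 3.5, 1.44, 1.2, 0.2, 0 → Σ = 8.5
T = 8.5 / 4.73 = 1.79704… → 1.80

1.80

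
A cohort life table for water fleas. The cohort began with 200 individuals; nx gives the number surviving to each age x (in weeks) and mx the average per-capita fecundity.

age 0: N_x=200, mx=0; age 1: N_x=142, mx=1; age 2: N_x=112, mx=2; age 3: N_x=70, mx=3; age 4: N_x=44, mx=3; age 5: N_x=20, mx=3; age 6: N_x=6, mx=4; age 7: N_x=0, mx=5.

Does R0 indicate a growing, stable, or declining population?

growing

lx = nx/n0 = nx/200: 1, 0.71, 0.56, 0.35, 0.22, 0.1, 0.03, 0
R0 = Σ lx·mx = 0 + 0.71 + 1.12 + 1.05 + 0.66 + 0.3 + 0.12 + 0 = 3.96
R0 > 1, so the population is growing.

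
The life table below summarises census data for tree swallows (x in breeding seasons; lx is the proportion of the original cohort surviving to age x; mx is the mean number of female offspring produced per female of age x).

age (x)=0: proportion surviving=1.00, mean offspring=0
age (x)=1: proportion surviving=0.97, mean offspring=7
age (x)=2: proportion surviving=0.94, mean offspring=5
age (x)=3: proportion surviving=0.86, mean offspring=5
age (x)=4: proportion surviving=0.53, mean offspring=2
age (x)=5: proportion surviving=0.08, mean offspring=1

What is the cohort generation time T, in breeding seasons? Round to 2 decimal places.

1.99

lx·mx: 0, 6.79, 4.7, 4.3, 1.06, 0.08 → R0 = 16.93
x·lx·mx: 0, 6.79, 9.4, 12.9, 4.24, 0.4 → Σ = 33.73
T = 33.73 / 16.93 = 1.992321… → 1.99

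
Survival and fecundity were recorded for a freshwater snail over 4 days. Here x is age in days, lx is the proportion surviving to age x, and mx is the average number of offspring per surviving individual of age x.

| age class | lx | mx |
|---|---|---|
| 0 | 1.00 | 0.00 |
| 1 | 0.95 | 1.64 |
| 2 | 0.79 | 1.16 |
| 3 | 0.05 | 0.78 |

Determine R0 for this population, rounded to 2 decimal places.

2.51

lx·mx by age: 0, 1.558, 0.9164, 0.039
R0 = Σ lx·mx = 2.5134 → 2.51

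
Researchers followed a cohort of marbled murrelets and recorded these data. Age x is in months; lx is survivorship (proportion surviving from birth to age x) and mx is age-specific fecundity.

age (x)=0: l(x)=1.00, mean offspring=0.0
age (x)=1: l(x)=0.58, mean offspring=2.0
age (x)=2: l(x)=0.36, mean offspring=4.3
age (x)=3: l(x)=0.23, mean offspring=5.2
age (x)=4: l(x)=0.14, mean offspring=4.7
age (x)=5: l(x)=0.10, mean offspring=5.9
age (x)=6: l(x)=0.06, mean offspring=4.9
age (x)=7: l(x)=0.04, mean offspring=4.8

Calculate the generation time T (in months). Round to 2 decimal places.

lx·mx: 0, 1.16, 1.548, 1.196, 0.658, 0.59, 0.294, 0.192 → R0 = 5.638
x·lx·mx: 0, 1.16, 3.096, 3.588, 2.632, 2.95, 1.764, 1.344 → Σ = 16.534
T = 16.534 / 5.638 = 2.9326… → 2.93

2.93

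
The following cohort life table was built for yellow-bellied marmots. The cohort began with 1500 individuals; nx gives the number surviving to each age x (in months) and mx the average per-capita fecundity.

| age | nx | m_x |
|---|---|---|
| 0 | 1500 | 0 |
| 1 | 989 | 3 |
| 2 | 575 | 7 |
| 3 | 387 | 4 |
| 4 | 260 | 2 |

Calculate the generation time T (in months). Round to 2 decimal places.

lx = nx/n0 = nx/1500: 1, 0.65933…, 0.38333…, 0.258, 0.17333…
lx·mx: 0, 1.978…, 2.683333…, 1.032, 0.346667… → R0 = 6.04…
x·lx·mx: 0, 1.978…, 5.366667…, 3.096, 1.386667… → Σ = 11.827333…
T = 11.827333… / 6.04… = 1.958168… → 1.96

1.96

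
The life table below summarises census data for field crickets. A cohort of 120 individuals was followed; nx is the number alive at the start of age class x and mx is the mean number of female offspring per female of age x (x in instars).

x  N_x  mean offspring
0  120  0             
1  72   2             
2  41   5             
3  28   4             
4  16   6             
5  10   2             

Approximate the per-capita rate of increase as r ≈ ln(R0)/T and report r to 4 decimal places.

lx = nx/n0 = nx/120: 1, 0.6, 0.34167…, 0.23333…, 0.13333…, 0.08333…
R0 = Σ lx·mx = 0 + 1.2 + 1.70833… + 0.93333… + 0.8… + 0.16667… = 4.808333…
Σ x·lx·mx = 11.45…; T = 11.45…/4.808333… = 2.38128…
r ≈ ln(R0)/T = ln(4.808333…)/2.38128… = 0.659456… → 0.6595

0.6595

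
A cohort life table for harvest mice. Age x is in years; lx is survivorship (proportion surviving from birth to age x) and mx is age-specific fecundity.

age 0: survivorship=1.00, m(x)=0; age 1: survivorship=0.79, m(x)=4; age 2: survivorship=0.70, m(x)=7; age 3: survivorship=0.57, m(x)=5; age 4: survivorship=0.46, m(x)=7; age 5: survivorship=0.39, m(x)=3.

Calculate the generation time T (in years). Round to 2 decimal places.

2.63

lx·mx: 0, 3.16, 4.9, 2.85, 3.22, 1.17 → R0 = 15.3
x·lx·mx: 0, 3.16, 9.8, 8.55, 12.88, 5.85 → Σ = 40.24
T = 40.24 / 15.3 = 2.630065… → 2.63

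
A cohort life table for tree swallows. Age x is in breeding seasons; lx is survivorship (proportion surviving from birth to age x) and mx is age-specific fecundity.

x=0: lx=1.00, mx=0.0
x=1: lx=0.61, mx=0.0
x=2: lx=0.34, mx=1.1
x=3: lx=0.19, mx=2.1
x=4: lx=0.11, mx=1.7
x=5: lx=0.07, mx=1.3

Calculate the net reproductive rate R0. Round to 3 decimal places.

lx·mx by age: 0, 0, 0.374, 0.399, 0.187, 0.091
R0 = Σ lx·mx = 1.051 → 1.051

1.051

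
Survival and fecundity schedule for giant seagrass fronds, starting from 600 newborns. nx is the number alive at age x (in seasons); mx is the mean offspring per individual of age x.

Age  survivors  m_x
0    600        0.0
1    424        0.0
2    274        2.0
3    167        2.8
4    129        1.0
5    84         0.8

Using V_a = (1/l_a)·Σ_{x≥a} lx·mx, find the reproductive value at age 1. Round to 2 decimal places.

lx = nx/n0 = nx/600: 1, 0.70667…, 0.45667…, 0.27833…, 0.215, 0.14
lx·mx for x ≥ 1: 0, 0.913333…, 0.779333…, 0.215, 0.112 → sum = 2.019667…
V_1 = 2.019667… / l_1 = 2.019667… / 0.706667… = 2.858019… → 2.86

2.86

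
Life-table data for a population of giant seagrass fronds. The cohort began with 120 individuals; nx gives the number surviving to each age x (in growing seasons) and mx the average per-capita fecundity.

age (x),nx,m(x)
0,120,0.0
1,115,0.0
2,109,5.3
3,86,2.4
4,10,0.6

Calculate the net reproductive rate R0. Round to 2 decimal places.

6.58

lx = nx/n0 = nx/120: 1, 0.95833…, 0.90833…, 0.71667…, 0.08333…
lx·mx by age: 0, 0, 4.814167…, 1.72…, 0.05…
R0 = Σ lx·mx = 6.584167… → 6.58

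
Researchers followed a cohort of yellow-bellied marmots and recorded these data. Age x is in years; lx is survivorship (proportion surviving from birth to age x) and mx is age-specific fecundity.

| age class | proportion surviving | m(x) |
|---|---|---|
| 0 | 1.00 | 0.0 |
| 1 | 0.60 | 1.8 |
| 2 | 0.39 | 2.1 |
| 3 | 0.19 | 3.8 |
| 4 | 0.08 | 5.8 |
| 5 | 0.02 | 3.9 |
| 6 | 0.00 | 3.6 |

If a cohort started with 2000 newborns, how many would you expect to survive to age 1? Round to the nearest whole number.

Expected survivors = N0 · l_1 = 2000 × 0.60 = 1200 → 1200

1200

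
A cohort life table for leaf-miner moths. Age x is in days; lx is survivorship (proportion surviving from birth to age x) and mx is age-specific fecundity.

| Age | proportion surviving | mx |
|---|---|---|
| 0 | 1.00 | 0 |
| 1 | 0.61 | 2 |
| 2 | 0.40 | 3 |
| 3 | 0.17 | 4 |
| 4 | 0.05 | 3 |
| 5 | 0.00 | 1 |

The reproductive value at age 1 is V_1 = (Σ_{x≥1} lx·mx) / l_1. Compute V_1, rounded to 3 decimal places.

lx·mx for x ≥ 1: 1.22, 1.2, 0.68, 0.15, 0 → sum = 3.25
V_1 = 3.25 / l_1 = 3.25 / 0.61 = 5.327869… → 5.328

5.328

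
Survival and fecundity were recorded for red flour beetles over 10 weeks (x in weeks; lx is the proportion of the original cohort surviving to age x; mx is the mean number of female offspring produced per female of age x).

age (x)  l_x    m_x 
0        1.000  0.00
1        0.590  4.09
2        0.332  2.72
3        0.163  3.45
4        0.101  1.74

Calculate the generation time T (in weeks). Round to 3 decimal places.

1.630

lx·mx: 0, 2.4131, 0.90304, 0.56235, 0.17574 → R0 = 4.05423
x·lx·mx: 0, 2.4131, 1.80608, 1.68705, 0.70296 → Σ = 6.60919
T = 6.60919 / 4.05423 = 1.630196… → 1.630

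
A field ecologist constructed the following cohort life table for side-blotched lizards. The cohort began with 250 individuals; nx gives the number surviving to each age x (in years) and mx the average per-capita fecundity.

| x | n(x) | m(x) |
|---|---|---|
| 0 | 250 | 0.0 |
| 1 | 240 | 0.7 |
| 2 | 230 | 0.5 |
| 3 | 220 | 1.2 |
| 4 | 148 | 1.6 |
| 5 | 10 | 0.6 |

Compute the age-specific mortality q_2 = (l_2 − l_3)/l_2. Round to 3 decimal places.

lx = nx/n0 = nx/250: 1, 0.96, 0.92, 0.88, 0.592, 0.04
q_2 = (l_2 − l_3) / l_2 = (0.92 − 0.88) / 0.92
     = 0.04 / 0.92 = 0.043478… → 0.043

0.043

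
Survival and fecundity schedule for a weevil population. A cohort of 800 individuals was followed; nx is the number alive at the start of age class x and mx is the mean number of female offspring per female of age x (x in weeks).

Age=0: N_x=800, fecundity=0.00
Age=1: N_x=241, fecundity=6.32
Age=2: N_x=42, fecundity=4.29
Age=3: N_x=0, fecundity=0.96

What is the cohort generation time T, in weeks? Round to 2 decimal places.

1.11

lx = nx/n0 = nx/800: 1, 0.30125, 0.0525, 0
lx·mx: 0, 1.9039…, 0.225225, 0 → R0 = 2.129125…
x·lx·mx: 0, 1.9039…, 0.45045, 0 → Σ = 2.35435…
T = 2.35435… / 2.129125… = 1.105783… → 1.11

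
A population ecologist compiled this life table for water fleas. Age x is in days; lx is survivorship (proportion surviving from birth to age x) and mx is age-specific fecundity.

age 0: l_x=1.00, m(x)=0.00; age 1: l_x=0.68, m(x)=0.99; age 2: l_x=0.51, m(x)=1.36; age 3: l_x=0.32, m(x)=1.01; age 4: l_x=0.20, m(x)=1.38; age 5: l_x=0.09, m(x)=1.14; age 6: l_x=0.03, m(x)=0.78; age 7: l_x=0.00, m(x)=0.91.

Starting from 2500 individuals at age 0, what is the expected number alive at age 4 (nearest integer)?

500

Expected survivors = N0 · l_4 = 2500 × 0.20 = 500 → 500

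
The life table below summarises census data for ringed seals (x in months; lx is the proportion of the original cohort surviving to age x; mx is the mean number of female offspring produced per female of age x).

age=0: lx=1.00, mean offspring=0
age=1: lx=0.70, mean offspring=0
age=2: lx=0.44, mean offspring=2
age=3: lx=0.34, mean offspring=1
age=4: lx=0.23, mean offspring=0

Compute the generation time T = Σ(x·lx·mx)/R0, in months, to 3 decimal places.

lx·mx: 0, 0, 0.88, 0.34, 0 → R0 = 1.22
x·lx·mx: 0, 0, 1.76, 1.02, 0 → Σ = 2.78
T = 2.78 / 1.22 = 2.278689… → 2.279

2.279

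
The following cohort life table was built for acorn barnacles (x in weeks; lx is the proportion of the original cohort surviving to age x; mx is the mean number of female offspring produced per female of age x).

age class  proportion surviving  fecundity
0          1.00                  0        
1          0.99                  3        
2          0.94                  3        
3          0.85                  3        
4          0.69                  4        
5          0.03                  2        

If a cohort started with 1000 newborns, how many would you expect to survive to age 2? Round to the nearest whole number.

Expected survivors = N0 · l_2 = 1000 × 0.94 = 940 → 940

940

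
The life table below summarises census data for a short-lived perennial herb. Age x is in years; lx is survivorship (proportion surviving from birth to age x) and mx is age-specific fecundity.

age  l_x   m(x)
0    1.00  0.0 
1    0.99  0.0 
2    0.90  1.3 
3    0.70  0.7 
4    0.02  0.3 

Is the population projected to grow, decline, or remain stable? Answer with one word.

growing

R0 = Σ lx·mx = 0 + 0 + 1.17 + 0.49 + 0.006 = 1.666
R0 > 1, so the population is growing.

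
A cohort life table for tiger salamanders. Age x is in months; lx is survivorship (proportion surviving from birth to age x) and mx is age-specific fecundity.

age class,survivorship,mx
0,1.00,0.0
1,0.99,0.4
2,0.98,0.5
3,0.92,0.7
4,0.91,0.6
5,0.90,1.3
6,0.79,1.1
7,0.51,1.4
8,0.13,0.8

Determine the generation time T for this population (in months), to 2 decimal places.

4.54

lx·mx: 0, 0.396, 0.49, 0.644, 0.546, 1.17, 0.869, 0.714, 0.104 → R0 = 4.933
x·lx·mx: 0, 0.396, 0.98, 1.932, 2.184, 5.85, 5.214, 4.998, 0.832 → Σ = 22.386
T = 22.386 / 4.933 = 4.538009… → 4.54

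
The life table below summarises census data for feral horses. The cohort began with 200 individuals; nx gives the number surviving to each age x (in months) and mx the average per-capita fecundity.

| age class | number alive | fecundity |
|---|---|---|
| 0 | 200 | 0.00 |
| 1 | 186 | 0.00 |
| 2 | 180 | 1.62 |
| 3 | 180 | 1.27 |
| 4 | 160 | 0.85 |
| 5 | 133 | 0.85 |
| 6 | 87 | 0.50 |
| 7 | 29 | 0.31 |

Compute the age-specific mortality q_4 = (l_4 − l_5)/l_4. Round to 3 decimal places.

0.169

lx = nx/n0 = nx/200: 1, 0.93, 0.9, 0.9, 0.8, 0.665, 0.435, 0.145
q_4 = (l_4 − l_5) / l_4 = (0.8 − 0.665) / 0.8
     = 0.135 / 0.8 = 0.16875 → 0.169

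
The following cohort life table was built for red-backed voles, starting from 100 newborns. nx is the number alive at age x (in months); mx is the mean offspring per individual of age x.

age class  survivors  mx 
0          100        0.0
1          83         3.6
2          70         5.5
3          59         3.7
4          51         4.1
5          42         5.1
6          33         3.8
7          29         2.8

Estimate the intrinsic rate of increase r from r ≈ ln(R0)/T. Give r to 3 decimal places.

0.844

lx = nx/n0 = nx/100: 1, 0.83, 0.7, 0.59, 0.51, 0.42, 0.33, 0.29
R0 = Σ lx·mx = 0 + 2.988 + 3.85 + 2.183 + 2.091 + 2.142 + 1.254 + 0.812 = 15.32
Σ x·lx·mx = 49.519; T = 49.519/15.32 = 3.23231…
r ≈ ln(R0)/T = ln(15.32)/3.23231… = 0.84434… → 0.844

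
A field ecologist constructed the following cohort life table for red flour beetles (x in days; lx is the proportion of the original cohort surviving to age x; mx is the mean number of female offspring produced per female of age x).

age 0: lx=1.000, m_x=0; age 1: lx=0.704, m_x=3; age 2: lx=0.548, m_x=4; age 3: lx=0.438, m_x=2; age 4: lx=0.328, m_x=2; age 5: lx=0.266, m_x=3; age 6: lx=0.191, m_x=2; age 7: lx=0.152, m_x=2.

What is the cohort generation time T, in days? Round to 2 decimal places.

lx·mx: 0, 2.112, 2.192, 0.876, 0.656, 0.798, 0.382, 0.304 → R0 = 7.32
x·lx·mx: 0, 2.112, 4.384, 2.628, 2.624, 3.99, 2.292, 2.128 → Σ = 20.158
T = 20.158 / 7.32 = 2.753825… → 2.75

2.75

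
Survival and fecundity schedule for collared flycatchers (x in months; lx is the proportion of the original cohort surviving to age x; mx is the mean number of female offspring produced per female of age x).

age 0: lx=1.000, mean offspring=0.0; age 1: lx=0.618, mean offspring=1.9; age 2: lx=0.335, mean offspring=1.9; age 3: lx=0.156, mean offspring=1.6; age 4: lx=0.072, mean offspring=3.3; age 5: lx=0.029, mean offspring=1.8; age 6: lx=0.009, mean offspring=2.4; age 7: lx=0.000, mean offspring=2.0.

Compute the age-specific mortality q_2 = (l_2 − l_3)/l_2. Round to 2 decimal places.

0.53

q_2 = (l_2 − l_3) / l_2 = (0.335 − 0.156) / 0.335
     = 0.179 / 0.335 = 0.534328… → 0.53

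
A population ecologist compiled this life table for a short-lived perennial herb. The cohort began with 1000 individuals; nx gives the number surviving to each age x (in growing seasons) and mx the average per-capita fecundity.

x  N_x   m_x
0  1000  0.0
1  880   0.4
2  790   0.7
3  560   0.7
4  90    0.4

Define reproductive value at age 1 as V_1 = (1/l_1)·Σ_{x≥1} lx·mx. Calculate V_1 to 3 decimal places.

1.515

lx = nx/n0 = nx/1000: 1, 0.88, 0.79, 0.56, 0.09
lx·mx for x ≥ 1: 0.352, 0.553, 0.392, 0.036 → sum = 1.333
V_1 = 1.333 / l_1 = 1.333 / 0.88 = 1.514773… → 1.515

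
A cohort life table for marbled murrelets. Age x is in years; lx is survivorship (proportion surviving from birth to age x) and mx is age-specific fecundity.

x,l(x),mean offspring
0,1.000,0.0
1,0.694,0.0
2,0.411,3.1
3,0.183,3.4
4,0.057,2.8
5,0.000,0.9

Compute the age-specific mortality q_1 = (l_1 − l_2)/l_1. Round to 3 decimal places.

0.408

q_1 = (l_1 − l_2) / l_1 = (0.694 − 0.411) / 0.694
     = 0.283 / 0.694 = 0.407781… → 0.408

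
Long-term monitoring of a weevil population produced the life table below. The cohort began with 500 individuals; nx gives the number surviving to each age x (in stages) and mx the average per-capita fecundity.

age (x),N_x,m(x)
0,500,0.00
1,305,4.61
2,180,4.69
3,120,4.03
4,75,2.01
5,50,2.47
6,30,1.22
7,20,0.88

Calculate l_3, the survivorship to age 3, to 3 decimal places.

0.240

l_3 = n_3/n_0 = 120/500 = 0.24 → 0.240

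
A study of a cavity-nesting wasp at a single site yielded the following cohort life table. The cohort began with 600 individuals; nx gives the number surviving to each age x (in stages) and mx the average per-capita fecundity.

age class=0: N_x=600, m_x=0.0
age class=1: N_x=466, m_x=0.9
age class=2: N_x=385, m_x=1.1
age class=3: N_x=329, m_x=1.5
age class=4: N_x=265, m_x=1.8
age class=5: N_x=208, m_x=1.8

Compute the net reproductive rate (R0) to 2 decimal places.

lx = nx/n0 = nx/600: 1, 0.77667…, 0.64167…, 0.54833…, 0.44167…, 0.34667…
lx·mx by age: 0, 0.699…, 0.705833…, 0.8225…, 0.795…, 0.624…
R0 = Σ lx·mx = 3.646333… → 3.65

3.65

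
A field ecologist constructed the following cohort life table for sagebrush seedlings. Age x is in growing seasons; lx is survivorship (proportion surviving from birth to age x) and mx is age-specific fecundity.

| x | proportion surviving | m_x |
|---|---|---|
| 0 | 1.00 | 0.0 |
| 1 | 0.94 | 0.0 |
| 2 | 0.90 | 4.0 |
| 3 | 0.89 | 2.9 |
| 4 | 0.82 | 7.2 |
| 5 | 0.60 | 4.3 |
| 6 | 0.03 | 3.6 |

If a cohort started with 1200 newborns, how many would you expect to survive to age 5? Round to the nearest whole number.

Expected survivors = N0 · l_5 = 1200 × 0.60 = 720 → 720

720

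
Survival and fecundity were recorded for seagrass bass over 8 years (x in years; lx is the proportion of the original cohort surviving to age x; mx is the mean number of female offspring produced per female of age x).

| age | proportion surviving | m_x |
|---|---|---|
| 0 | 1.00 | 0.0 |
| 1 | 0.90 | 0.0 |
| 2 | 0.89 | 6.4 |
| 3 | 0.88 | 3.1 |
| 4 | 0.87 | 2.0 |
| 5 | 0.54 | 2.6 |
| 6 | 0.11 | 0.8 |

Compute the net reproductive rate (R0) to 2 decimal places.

lx·mx by age: 0, 0, 5.696, 2.728, 1.74, 1.404, 0.088
R0 = Σ lx·mx = 11.656 → 11.66

11.66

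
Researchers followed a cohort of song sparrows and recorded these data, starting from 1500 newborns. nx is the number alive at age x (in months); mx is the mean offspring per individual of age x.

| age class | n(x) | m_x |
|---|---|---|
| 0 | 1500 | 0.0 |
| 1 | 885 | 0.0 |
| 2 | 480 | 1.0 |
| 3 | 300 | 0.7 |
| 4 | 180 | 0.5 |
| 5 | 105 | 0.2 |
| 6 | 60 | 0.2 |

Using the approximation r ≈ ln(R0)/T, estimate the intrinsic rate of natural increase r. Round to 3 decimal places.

-0.234

lx = nx/n0 = nx/1500: 1, 0.59, 0.32, 0.2, 0.12, 0.07, 0.04
R0 = Σ lx·mx = 0 + 0 + 0.32 + 0.14 + 0.06 + 0.014 + 0.008 = 0.542
Σ x·lx·mx = 1.418; T = 1.418/0.542 = 2.61624…
r ≈ ln(R0)/T = ln(0.542)/2.61624… = -0.23411… → -0.234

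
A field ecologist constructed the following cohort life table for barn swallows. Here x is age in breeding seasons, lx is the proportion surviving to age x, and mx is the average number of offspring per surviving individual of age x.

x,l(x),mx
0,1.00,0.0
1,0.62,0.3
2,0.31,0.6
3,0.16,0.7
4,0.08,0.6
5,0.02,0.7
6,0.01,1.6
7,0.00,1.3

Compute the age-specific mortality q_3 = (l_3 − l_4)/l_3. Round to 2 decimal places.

0.50

q_3 = (l_3 − l_4) / l_3 = (0.16 − 0.08) / 0.16
     = 0.08 / 0.16 = 0.5 → 0.50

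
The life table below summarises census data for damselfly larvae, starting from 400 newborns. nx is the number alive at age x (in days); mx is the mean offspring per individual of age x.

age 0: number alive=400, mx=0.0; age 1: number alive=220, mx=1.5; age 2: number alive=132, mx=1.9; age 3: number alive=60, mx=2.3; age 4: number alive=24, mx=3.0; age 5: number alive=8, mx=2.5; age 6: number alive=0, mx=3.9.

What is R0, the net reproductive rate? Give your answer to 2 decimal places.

2.03

lx = nx/n0 = nx/400: 1, 0.55, 0.33, 0.15, 0.06, 0.02, 0
lx·mx by age: 0, 0.825, 0.627, 0.345, 0.18, 0.05, 0
R0 = Σ lx·mx = 2.027 → 2.03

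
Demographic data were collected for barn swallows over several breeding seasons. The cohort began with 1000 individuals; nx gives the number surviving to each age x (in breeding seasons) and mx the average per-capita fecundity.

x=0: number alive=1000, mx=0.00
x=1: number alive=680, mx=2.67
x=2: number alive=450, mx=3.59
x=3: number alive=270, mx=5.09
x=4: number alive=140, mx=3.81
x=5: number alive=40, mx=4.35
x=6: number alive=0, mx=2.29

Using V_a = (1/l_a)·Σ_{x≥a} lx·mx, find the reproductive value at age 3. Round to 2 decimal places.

lx = nx/n0 = nx/1000: 1, 0.68, 0.45, 0.27, 0.14, 0.04, 0
lx·mx for x ≥ 3: 1.3743, 0.5334, 0.174, 0 → sum = 2.0817
V_3 = 2.0817 / l_3 = 2.0817 / 0.27 = 7.71 → 7.71

7.71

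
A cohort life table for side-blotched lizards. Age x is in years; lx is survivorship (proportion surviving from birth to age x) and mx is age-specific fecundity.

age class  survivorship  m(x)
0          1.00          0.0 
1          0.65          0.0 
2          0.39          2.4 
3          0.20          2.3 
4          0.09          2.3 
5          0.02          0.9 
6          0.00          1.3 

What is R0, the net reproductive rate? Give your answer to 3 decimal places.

lx·mx by age: 0, 0, 0.936, 0.46, 0.207, 0.018, 0
R0 = Σ lx·mx = 1.621 → 1.621

1.621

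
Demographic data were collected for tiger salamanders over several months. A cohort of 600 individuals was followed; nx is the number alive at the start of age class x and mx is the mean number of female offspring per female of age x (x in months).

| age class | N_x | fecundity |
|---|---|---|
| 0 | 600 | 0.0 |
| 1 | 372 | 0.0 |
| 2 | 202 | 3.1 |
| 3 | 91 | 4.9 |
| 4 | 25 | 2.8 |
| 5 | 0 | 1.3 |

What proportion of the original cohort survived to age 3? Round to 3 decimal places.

l_3 = n_3/n_0 = 91/600 = 0.151667… → 0.152

0.152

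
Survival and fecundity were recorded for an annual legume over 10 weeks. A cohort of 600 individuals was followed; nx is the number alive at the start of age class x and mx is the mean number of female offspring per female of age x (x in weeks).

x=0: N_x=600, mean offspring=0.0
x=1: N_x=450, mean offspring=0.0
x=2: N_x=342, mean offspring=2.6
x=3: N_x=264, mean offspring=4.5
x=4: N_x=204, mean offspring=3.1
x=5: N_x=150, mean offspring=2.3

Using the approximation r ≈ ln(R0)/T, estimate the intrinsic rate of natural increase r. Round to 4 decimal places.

0.5180

lx = nx/n0 = nx/600: 1, 0.75, 0.57, 0.44, 0.34, 0.25
R0 = Σ lx·mx = 0 + 0 + 1.482 + 1.98 + 1.054 + 0.575 = 5.091
Σ x·lx·mx = 15.995; T = 15.995/5.091 = 3.14182…
r ≈ ln(R0)/T = ln(5.091)/3.14182… = 0.518004… → 0.5180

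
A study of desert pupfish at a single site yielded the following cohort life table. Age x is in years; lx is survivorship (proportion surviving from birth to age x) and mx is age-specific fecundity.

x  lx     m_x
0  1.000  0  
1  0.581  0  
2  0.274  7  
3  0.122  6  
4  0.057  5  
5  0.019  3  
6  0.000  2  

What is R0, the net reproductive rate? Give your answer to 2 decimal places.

2.99

lx·mx by age: 0, 0, 1.918, 0.732, 0.285, 0.057, 0
R0 = Σ lx·mx = 2.992 → 2.99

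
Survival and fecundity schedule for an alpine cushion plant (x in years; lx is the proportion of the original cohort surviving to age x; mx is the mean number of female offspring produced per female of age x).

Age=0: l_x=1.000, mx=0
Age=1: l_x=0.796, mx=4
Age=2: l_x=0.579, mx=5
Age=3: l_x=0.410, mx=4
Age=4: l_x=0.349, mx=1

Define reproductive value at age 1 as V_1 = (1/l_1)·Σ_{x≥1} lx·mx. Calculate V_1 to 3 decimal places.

lx·mx for x ≥ 1: 3.184, 2.895, 1.64, 0.349 → sum = 8.068
V_1 = 8.068 / l_1 = 8.068 / 0.796 = 10.135678… → 10.136

10.136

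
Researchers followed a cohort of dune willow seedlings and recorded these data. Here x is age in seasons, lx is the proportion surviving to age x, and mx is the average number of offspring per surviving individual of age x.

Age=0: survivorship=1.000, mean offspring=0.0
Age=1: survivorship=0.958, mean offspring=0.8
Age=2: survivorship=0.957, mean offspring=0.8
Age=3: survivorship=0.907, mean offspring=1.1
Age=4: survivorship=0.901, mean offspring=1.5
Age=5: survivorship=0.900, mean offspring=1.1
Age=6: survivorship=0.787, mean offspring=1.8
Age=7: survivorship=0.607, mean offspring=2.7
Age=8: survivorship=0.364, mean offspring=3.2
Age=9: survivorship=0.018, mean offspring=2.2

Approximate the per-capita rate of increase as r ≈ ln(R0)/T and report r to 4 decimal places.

R0 = Σ lx·mx = 0 + 0.7664 + 0.7656 + 0.9977 + 1.3515 + 0.99 + 1.4166 + 1.6389 + 1.1648 + 0.0396 = 9.1311
Σ x·lx·mx = 45.2934; T = 45.2934/9.1311 = 4.96034…
r ≈ ln(R0)/T = ln(9.1311)/4.96034… = 0.445874… → 0.4459

0.4459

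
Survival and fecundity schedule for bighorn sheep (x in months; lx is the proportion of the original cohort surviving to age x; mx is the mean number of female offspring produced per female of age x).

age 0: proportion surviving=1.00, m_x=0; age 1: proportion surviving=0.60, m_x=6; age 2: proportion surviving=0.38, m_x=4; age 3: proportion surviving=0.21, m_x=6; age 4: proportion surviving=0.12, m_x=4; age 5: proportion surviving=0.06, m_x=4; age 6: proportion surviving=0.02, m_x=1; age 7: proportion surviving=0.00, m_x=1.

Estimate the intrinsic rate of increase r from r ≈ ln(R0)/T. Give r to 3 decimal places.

R0 = Σ lx·mx = 0 + 3.6 + 1.52 + 1.26 + 0.48 + 0.24 + 0.02 + 0 = 7.12
Σ x·lx·mx = 13.66; T = 13.66/7.12 = 1.91854…
r ≈ ln(R0)/T = ln(7.12)/1.91854… = 1.02313… → 1.023

1.023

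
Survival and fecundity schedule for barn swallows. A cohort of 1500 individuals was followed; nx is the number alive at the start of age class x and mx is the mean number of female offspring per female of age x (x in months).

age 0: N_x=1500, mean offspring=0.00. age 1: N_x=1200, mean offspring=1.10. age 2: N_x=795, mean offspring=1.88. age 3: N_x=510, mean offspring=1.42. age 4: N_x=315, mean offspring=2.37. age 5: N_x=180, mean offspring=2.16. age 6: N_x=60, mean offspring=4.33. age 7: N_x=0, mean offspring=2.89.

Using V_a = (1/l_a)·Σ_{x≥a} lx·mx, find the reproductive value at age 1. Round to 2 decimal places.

4.11

lx = nx/n0 = nx/1500: 1, 0.8, 0.53, 0.34, 0.21, 0.12, 0.04, 0
lx·mx for x ≥ 1: 0.88, 0.9964, 0.4828, 0.4977, 0.2592, 0.1732, 0 → sum = 3.2893
V_1 = 3.2893 / l_1 = 3.2893 / 0.8 = 4.111625 → 4.11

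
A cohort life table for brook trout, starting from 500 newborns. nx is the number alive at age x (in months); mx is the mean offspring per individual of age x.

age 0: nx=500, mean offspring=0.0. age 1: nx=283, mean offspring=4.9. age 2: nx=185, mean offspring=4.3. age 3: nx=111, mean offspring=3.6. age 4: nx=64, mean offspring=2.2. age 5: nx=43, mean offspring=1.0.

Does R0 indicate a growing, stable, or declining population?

lx = nx/n0 = nx/500: 1, 0.566, 0.37, 0.222, 0.128, 0.086
R0 = Σ lx·mx = 0 + 2.7734 + 1.591 + 0.7992 + 0.2816 + 0.086 = 5.5312
R0 > 1, so the population is growing.

growing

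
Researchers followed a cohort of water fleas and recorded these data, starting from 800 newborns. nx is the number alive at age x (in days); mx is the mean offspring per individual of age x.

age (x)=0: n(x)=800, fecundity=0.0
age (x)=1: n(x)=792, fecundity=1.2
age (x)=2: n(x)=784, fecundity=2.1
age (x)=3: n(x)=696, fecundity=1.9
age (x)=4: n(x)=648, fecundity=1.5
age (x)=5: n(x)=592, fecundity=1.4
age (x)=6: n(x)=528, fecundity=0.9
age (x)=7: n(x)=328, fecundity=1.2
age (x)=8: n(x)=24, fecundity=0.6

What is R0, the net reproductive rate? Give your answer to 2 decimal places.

8.25

lx = nx/n0 = nx/800: 1, 0.99, 0.98, 0.87, 0.81, 0.74, 0.66, 0.41, 0.03
lx·mx by age: 0, 1.188, 2.058, 1.653, 1.215, 1.036, 0.594, 0.492, 0.018
R0 = Σ lx·mx = 8.254 → 8.25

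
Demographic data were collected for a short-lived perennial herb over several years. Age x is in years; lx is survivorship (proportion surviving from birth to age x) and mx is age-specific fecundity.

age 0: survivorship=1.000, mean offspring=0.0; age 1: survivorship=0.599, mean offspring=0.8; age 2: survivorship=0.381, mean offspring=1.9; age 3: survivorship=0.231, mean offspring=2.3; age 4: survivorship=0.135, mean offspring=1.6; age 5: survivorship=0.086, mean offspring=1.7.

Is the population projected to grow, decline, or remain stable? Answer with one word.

R0 = Σ lx·mx = 0 + 0.4792 + 0.7239 + 0.5313 + 0.216 + 0.1462 = 2.0966
R0 > 1, so the population is growing.

growing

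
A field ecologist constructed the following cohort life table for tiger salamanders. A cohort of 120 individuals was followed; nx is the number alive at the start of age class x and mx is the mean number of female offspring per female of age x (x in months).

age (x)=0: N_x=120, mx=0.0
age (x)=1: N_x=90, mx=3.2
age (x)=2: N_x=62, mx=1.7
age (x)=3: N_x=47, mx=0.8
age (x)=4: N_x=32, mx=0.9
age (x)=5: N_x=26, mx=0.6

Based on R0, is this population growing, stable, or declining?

lx = nx/n0 = nx/120: 1, 0.75, 0.51667…, 0.39167…, 0.26667…, 0.21667…
R0 = Σ lx·mx = 0 + 2.4 + 0.878333… + 0.313333… + 0.24… + 0.13… = 3.961667…
R0 > 1, so the population is growing.

growing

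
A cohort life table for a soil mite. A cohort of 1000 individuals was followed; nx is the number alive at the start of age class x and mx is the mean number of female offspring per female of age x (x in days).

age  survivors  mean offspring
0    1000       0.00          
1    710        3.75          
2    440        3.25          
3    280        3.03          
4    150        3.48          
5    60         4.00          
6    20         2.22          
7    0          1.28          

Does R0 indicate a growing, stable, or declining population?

growing

lx = nx/n0 = nx/1000: 1, 0.71, 0.44, 0.28, 0.15, 0.06, 0.02, 0
R0 = Σ lx·mx = 0 + 2.6625 + 1.43 + 0.8484 + 0.522 + 0.24 + 0.0444 + 0 = 5.7473
R0 > 1, so the population is growing.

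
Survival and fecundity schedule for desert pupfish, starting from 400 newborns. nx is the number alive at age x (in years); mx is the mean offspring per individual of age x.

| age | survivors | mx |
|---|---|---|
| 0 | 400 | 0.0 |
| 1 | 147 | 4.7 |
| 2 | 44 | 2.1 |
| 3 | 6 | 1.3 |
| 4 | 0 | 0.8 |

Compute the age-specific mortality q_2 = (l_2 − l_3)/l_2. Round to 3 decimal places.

0.864

lx = nx/n0 = nx/400: 1, 0.3675, 0.11, 0.015, 0
q_2 = (l_2 − l_3) / l_2 = (0.11 − 0.015) / 0.11
     = 0.095 / 0.11 = 0.863636… → 0.864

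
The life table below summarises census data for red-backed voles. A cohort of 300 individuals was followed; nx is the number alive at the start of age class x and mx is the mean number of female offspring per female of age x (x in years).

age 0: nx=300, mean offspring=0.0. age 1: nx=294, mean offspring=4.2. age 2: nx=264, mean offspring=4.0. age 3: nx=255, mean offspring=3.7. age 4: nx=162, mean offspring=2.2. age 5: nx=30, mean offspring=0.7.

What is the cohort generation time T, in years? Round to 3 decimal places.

2.134

lx = nx/n0 = nx/300: 1, 0.98, 0.88, 0.85, 0.54, 0.1
lx·mx: 0, 4.116, 3.52, 3.145, 1.188, 0.07 → R0 = 12.039
x·lx·mx: 0, 4.116, 7.04, 9.435, 4.752, 0.35 → Σ = 25.693
T = 25.693 / 12.039 = 2.134147… → 2.134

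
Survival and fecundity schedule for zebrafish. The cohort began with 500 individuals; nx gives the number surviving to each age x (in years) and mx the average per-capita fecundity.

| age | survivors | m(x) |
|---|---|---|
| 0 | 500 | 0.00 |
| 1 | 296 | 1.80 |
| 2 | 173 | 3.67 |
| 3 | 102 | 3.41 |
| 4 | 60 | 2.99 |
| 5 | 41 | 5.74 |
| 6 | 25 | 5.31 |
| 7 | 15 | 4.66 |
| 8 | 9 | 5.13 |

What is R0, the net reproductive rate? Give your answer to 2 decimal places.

4.36

lx = nx/n0 = nx/500: 1, 0.592, 0.346, 0.204, 0.12, 0.082, 0.05, 0.03, 0.018
lx·mx by age: 0, 1.0656, 1.26982, 0.69564, 0.3588, 0.47068, 0.2655, 0.1398, 0.09234
R0 = Σ lx·mx = 4.35818 → 4.36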